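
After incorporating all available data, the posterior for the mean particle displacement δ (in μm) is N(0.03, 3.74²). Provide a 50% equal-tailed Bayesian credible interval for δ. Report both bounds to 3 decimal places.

[-2.493, 2.553]

The posterior is symmetric, so the 50% equal-tailed interval is δ = 0.03 ± z·3.74 with z = 0.674.
Half-width: 0.674 × 3.74 = 2.523.
0.03 − 2.523 = -2.493; 0.03 + 2.523 = 2.553.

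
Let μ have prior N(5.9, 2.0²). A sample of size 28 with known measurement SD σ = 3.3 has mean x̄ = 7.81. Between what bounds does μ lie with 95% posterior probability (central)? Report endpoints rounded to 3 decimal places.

Posterior precision = 1/2.0² + 28/3.3² = 0.2500 + 2.5712 = 2.8212, so posterior SD = 0.5954.
Posterior mean = (5.9/2.0² + 28·7.81/3.3²) / 2.8212 = 7.6407.
Interval: 7.6407 ± 1.960 × 0.5954 → [6.474, 8.808].

[6.474, 8.808]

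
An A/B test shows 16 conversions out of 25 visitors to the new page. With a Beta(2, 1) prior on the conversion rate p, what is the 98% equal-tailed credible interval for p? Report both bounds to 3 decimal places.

Posterior: Beta(2+16, 1+9) = Beta(18, 10).
Equal-tailed 98% interval: the 0.01 and 0.99 quantiles of Beta(18, 10).
Posterior mean ≈ 0.643, SD ≈ 0.089; a Normal approximation gives roughly [0.436, 0.850].
Exact: F⁻¹(0.01) = 0.426; F⁻¹(0.99) = 0.831.

[0.426, 0.831]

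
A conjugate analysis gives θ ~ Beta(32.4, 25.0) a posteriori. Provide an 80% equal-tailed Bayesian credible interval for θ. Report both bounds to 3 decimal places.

[0.480, 0.648]

Posterior: Beta(32.4, 25.0).
Equal-tailed 80% interval: the 0.1 and 0.9 quantiles of Beta(32.4, 25.0).
Posterior mean ≈ 0.564, SD ≈ 0.065; a Normal approximation gives roughly [0.481, 0.648].
Exact: F⁻¹(0.1) = 0.480; F⁻¹(0.9) = 0.648.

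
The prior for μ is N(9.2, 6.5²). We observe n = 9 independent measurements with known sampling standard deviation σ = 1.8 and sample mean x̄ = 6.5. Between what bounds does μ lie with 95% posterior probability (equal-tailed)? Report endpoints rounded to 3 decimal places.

[5.352, 7.694]

Posterior precision = 1/6.5² + 9/1.8² = 0.0237 + 2.7778 = 2.8014, so posterior SD = 0.5975.
Posterior mean = (9.2/6.5² + 9·6.5/1.8²) / 2.8014 = 6.5228.
Interval: 6.5228 ± 1.960 × 0.5975 → [5.352, 7.694].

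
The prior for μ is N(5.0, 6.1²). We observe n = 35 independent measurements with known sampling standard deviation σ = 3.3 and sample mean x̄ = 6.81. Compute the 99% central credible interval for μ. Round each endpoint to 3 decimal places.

Posterior precision = 1/6.1² + 35/3.3² = 0.0269 + 3.2140 = 3.2408, so posterior SD = 0.5555.
Posterior mean = (5.0/6.1² + 35·6.81/3.3²) / 3.2408 = 6.7950.
Interval: 6.7950 ± 2.576 × 0.5555 → [5.364, 8.226].

[5.364, 8.226]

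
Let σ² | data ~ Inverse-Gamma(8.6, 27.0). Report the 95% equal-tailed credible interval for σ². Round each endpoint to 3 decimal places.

[1.773, 7.016]

Inverse-Gamma(8.6, 27.0) quantiles: F⁻¹(0.025) and F⁻¹(0.975).
Equivalently, 1/σ² ~ Gamma(8.6, rate = 27.0); invert its 0.975 and 0.025 quantiles.
Posterior mean ≈ 3.553, SD ≈ 1.383; a Normal approximation gives roughly [0.842, 6.263].
Exact: lower = 1.773; upper = 7.016.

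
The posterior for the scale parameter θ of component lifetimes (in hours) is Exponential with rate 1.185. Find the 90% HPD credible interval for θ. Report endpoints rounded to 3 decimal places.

The exponential density is strictly decreasing on [0, ∞), so the HPD interval is anchored at 0: [0, q] with P(θ ≤ q) = 0.90.
q = −ln(1 − 0.90) / 1.185 = 2.3026 / 1.185 = 1.943.

[0.000, 1.943]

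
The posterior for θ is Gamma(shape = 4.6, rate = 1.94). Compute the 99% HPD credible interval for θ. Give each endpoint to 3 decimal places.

[0.308, 5.736]

The posterior is unimodal and skewed, so the HPD interval has equal density at both endpoints and is the shortest 99% interval.
Solving f(0.308) = f(5.736) with F(5.736) − F(0.308) = 0.99 gives [0.308, 5.736].
For comparison, the equal-tailed interval is [0.468, 6.163]; the HPD is narrower and shifted toward the mode.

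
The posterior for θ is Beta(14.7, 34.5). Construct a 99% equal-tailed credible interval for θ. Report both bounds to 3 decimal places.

[0.150, 0.477]

Posterior: Beta(14.7, 34.5).
Equal-tailed 99% interval: the 0.005 and 0.995 quantiles of Beta(14.7, 34.5).
Posterior mean ≈ 0.299, SD ≈ 0.065; a Normal approximation gives roughly [0.132, 0.465].
Exact: F⁻¹(0.005) = 0.150; F⁻¹(0.995) = 0.477.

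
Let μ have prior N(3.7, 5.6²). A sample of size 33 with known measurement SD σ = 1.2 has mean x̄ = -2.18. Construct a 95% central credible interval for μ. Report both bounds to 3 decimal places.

Posterior precision = 1/5.6² + 33/1.2² = 0.0319 + 22.9167 = 22.9486, so posterior SD = 0.2087.
Posterior mean = (3.7/5.6² + 33·-2.18/1.2²) / 22.9486 = -2.1718.
Interval: -2.1718 ± 1.960 × 0.2087 → [-2.581, -1.763].

[-2.581, -1.763]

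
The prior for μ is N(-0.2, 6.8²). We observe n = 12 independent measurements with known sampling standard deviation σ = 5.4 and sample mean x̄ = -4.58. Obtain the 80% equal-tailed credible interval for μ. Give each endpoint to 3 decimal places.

[-6.309, -2.414]

Posterior precision = 1/6.8² + 12/5.4² = 0.0216 + 0.4115 = 0.4331, so posterior SD = 1.5194.
Posterior mean = (-0.2/6.8² + 12·-4.58/5.4²) / 0.4331 = -4.3613.
Interval: -4.3613 ± 1.282 × 1.5194 → [-6.309, -2.414].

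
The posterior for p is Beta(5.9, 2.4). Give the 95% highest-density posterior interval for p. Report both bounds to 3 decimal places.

The posterior is unimodal and skewed, so the HPD interval has equal density at both endpoints and is the shortest 95% interval.
Solving f(0.425) = f(0.968) with F(0.968) − F(0.425) = 0.95 gives [0.425, 0.968].
For comparison, the equal-tailed interval is [0.383, 0.944]; the HPD is narrower and shifted toward the mode.

[0.425, 0.968]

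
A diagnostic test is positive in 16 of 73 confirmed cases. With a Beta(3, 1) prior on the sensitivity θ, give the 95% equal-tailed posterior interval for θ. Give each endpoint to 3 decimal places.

[0.158, 0.348]

Posterior: Beta(3+16, 1+57) = Beta(19, 58).
Equal-tailed 95% interval: the 0.025 and 0.975 quantiles of Beta(19, 58).
Posterior mean ≈ 0.247, SD ≈ 0.049; a Normal approximation gives roughly [0.151, 0.342].
Exact: F⁻¹(0.025) = 0.158; F⁻¹(0.975) = 0.348.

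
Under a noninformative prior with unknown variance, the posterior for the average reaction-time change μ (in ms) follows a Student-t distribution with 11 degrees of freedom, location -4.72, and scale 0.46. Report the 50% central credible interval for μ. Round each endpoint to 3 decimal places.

[-5.041, -4.399]

The t_11 distribution is symmetric; the 50% interval is -4.72 ± t·0.46 with t_{0.75,11} = 0.697.
Half-width: 0.697 × 0.46 = 0.321.
-4.72 − 0.321 = -5.041; -4.72 + 0.321 = -4.399.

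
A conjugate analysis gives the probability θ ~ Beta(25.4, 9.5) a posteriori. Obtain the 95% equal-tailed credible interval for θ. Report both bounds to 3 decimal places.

Posterior: Beta(25.4, 9.5).
Equal-tailed 95% interval: the 0.025 and 0.975 quantiles of Beta(25.4, 9.5).
Posterior mean ≈ 0.728, SD ≈ 0.074; a Normal approximation gives roughly [0.582, 0.873].
Exact: F⁻¹(0.025) = 0.571; F⁻¹(0.975) = 0.860.

[0.571, 0.860]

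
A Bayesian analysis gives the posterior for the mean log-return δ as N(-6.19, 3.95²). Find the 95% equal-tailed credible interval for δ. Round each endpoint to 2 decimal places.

[-13.93, 1.55]

The posterior is symmetric, so the 95% equal-tailed interval is δ = -6.19 ± z·3.95 with z = 1.960.
Half-width: 1.960 × 3.95 = 7.74.
-6.19 − 7.74 = -13.93; -6.19 + 7.74 = 1.55.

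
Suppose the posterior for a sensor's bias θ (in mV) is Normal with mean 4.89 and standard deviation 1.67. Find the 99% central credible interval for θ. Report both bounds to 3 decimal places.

[0.588, 9.192]

The posterior is symmetric, so the 99% equal-tailed interval is θ = 4.89 ± z·1.67 with z = 2.576.
Half-width: 2.576 × 1.67 = 4.302.
4.89 − 4.302 = 0.588; 4.89 + 4.302 = 9.192.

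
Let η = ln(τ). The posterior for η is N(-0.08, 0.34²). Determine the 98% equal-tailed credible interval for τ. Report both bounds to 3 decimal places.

[0.419, 2.036]

On the log scale the 98% interval is -0.08 ± 2.326 × 0.34 = [-0.8710, 0.7110].
Exponentiate: [e^-0.8710, e^0.7110] = [0.419, 2.036].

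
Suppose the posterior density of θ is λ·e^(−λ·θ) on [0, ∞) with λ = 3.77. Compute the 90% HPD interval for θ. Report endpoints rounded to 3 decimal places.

[0.000, 0.611]

The exponential density is strictly decreasing on [0, ∞), so the HPD interval is anchored at 0: [0, q] with P(θ ≤ q) = 0.90.
q = −ln(1 − 0.90) / 3.77 = 2.3026 / 3.77 = 0.611.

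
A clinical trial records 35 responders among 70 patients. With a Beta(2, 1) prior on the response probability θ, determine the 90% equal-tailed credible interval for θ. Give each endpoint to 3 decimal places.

Posterior: Beta(2+35, 1+35) = Beta(37, 36).
Equal-tailed 90% interval: the 0.05 and 0.95 quantiles of Beta(37, 36).
Posterior mean ≈ 0.507, SD ≈ 0.058; a Normal approximation gives roughly [0.411, 0.602].
Exact: F⁻¹(0.05) = 0.411; F⁻¹(0.95) = 0.602.

[0.411, 0.602]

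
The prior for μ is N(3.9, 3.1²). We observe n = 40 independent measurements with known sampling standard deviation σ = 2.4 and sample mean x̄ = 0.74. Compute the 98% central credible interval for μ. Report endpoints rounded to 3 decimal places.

[-0.090, 1.663]

Posterior precision = 1/3.1² + 40/2.4² = 0.1041 + 6.9444 = 7.0485, so posterior SD = 0.3767.
Posterior mean = (3.9/3.1² + 40·0.74/2.4²) / 7.0485 = 0.7867.
Interval: 0.7867 ± 2.326 × 0.3767 → [-0.090, 1.663].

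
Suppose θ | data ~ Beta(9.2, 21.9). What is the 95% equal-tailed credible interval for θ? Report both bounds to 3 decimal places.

Posterior: Beta(9.2, 21.9).
Equal-tailed 95% interval: the 0.025 and 0.975 quantiles of Beta(9.2, 21.9).
Posterior mean ≈ 0.296, SD ≈ 0.081; a Normal approximation gives roughly [0.138, 0.454].
Exact: F⁻¹(0.025) = 0.152; F⁻¹(0.975) = 0.465.

[0.152, 0.465]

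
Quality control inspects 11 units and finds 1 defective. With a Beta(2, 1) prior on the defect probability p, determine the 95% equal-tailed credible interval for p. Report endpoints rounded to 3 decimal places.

Posterior: Beta(2+1, 1+10) = Beta(3, 11).
Equal-tailed 95% interval: the 0.025 and 0.975 quantiles of Beta(3, 11).
Posterior mean ≈ 0.214, SD ≈ 0.106; a Normal approximation gives roughly [0.007, 0.422].
Exact: F⁻¹(0.025) = 0.050; F⁻¹(0.975) = 0.454.

[0.050, 0.454]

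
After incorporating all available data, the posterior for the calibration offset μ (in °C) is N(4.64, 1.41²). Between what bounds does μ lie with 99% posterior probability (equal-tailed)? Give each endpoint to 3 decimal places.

[1.008, 8.272]

The posterior is symmetric, so the 99% equal-tailed interval is μ = 4.64 ± z·1.41 with z = 2.576.
Half-width: 2.576 × 1.41 = 3.632.
4.64 − 3.632 = 1.008; 4.64 + 3.632 = 8.272.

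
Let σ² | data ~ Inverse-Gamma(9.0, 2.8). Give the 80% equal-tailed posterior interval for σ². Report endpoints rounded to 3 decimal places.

[0.215, 0.515]

Inverse-Gamma(9.0, 2.8) quantiles: F⁻¹(0.1) and F⁻¹(0.9).
Equivalently, 1/σ² ~ Gamma(9.0, rate = 2.8); invert its 0.9 and 0.1 quantiles.
Posterior mean ≈ 0.350, SD ≈ 0.132; a Normal approximation gives roughly [0.180, 0.520].
Exact: lower = 0.215; upper = 0.515.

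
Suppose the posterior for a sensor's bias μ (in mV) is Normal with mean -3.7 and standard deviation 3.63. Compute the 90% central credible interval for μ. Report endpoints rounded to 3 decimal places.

[-9.671, 2.271]

The posterior is symmetric, so the 90% equal-tailed interval is μ = -3.7 ± z·3.63 with z = 1.645.
Half-width: 1.645 × 3.63 = 5.971.
-3.7 − 5.971 = -9.671; -3.7 + 5.971 = 2.271.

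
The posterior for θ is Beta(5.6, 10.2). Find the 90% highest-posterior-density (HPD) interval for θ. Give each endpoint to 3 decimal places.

[0.161, 0.543]

The posterior is unimodal and skewed, so the HPD interval has equal density at both endpoints and is the shortest 90% interval.
Solving f(0.161) = f(0.543) with F(0.543) − F(0.161) = 0.90 gives [0.161, 0.543].
For comparison, the equal-tailed interval is [0.173, 0.557]; the HPD is narrower and shifted toward the mode.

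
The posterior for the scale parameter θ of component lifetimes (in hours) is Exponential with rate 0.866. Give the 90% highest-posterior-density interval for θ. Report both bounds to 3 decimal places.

[0.000, 2.659]

The exponential density is strictly decreasing on [0, ∞), so the HPD interval is anchored at 0: [0, q] with P(θ ≤ q) = 0.90.
q = −ln(1 − 0.90) / 0.866 = 2.3026 / 0.866 = 2.659.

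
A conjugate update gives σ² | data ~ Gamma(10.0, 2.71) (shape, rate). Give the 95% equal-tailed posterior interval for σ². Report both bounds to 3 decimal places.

[1.770, 6.304]

Posterior: Gamma(shape 10.0, rate 2.71).
Equal-tailed 95% interval: Gamma(10.0, 2.71) quantiles at 0.025 and 0.975.
Posterior mean ≈ 3.690, SD ≈ 1.167; a Normal approximation gives roughly [1.403, 5.977].
Exact: lower = 1.770; upper = 6.304.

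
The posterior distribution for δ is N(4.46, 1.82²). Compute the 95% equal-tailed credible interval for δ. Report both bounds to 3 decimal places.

The posterior is symmetric, so the 95% equal-tailed interval is δ = 4.46 ± z·1.82 with z = 1.960.
Half-width: 1.960 × 1.82 = 3.567.
4.46 − 3.567 = 0.893; 4.46 + 3.567 = 8.027.

[0.893, 8.027]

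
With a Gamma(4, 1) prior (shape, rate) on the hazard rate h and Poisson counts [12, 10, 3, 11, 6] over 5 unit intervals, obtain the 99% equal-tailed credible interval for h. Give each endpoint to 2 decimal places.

[5.07, 10.89]

Posterior: Gamma(4+42, 1+5) = Gamma(46, 6) (shape, rate).
Equal-tailed 99% interval: Gamma(46, 6) quantiles at 0.005 and 0.995.
Posterior mean ≈ 7.67, SD ≈ 1.13; a Normal approximation gives roughly [4.75, 10.58].
Exact: lower = 5.07; upper = 10.89.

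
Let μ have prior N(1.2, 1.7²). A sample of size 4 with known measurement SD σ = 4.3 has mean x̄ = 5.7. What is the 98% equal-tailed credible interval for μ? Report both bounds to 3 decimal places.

[-0.171, 6.033]

Posterior precision = 1/1.7² + 4/4.3² = 0.3460 + 0.2163 = 0.5624, so posterior SD = 1.3335.
Posterior mean = (1.2/1.7² + 4·5.7/4.3²) / 0.5624 = 2.9311.
Interval: 2.9311 ± 2.326 × 1.3335 → [-0.171, 6.033].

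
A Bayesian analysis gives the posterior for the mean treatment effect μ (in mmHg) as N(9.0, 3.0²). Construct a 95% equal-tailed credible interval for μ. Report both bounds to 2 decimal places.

[3.12, 14.88]

The posterior is symmetric, so the 95% equal-tailed interval is μ = 9.0 ± z·3.0 with z = 1.960.
Half-width: 1.960 × 3.0 = 5.88.
9.0 − 5.88 = 3.12; 9.0 + 5.88 = 14.88.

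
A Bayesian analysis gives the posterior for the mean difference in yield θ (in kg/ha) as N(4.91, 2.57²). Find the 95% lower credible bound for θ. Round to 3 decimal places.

0.683

Need L with P(θ ≥ L) = 0.95: L = 4.91 − z_{0.05}·2.57.
z = 1.645; L = 4.91 − 1.645 × 2.57 = 0.683.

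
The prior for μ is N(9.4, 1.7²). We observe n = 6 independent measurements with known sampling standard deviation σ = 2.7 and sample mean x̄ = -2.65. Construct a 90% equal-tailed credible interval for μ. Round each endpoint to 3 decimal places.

Posterior precision = 1/1.7² + 6/2.7² = 0.3460 + 0.8230 = 1.1691, so posterior SD = 0.9249.
Posterior mean = (9.4/1.7² + 6·-2.65/2.7²) / 1.1691 = 0.9166.
Interval: 0.9166 ± 1.645 × 0.9249 → [-0.605, 2.438].

[-0.605, 2.438]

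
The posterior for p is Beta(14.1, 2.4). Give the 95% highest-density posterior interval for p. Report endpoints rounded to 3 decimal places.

[0.690, 0.989]

The posterior is unimodal and skewed, so the HPD interval has equal density at both endpoints and is the shortest 95% interval.
Solving f(0.690) = f(0.989) with F(0.989) − F(0.690) = 0.95 gives [0.690, 0.989].
For comparison, the equal-tailed interval is [0.655, 0.975]; the HPD is narrower and shifted toward the mode.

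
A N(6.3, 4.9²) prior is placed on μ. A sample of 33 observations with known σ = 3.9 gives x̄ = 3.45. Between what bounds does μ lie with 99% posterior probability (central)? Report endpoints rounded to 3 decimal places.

Posterior precision = 1/4.9² + 33/3.9² = 0.0416 + 2.1696 = 2.2113, so posterior SD = 0.6725.
Posterior mean = (6.3/4.9² + 33·3.45/3.9²) / 2.2113 = 3.5037.
Interval: 3.5037 ± 2.576 × 0.6725 → [1.771, 5.236].

[1.771, 5.236]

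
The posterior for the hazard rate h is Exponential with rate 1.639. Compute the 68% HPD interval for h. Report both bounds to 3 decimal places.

[0.000, 0.695]

The exponential density is strictly decreasing on [0, ∞), so the HPD interval is anchored at 0: [0, q] with P(h ≤ q) = 0.68.
q = −ln(1 − 0.68) / 1.639 = 1.1394 / 1.639 = 0.695.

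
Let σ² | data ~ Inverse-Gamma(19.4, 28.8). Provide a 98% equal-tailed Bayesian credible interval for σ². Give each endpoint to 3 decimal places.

Inverse-Gamma(19.4, 28.8) quantiles: F⁻¹(0.01) and F⁻¹(0.99).
Equivalently, 1/σ² ~ Gamma(19.4, rate = 28.8); invert its 0.99 and 0.01 quantiles.
Posterior mean ≈ 1.565, SD ≈ 0.375; a Normal approximation gives roughly [0.692, 2.438].
Exact: lower = 0.926; upper = 2.707.

[0.926, 2.707]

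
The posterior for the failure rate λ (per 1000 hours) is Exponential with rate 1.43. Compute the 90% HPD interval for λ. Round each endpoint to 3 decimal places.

[0.000, 1.610]

The exponential density is strictly decreasing on [0, ∞), so the HPD interval is anchored at 0: [0, q] with P(λ ≤ q) = 0.90.
q = −ln(1 − 0.90) / 1.43 = 2.3026 / 1.43 = 1.610.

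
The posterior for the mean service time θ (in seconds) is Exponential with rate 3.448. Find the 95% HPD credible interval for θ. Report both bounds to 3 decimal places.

[0.000, 0.869]

The exponential density is strictly decreasing on [0, ∞), so the HPD interval is anchored at 0: [0, q] with P(θ ≤ q) = 0.95.
q = −ln(1 − 0.95) / 3.448 = 2.9957 / 3.448 = 0.869.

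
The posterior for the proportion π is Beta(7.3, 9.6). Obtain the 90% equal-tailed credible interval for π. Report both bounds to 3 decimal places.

Posterior: Beta(7.3, 9.6).
Equal-tailed 90% interval: the 0.05 and 0.95 quantiles of Beta(7.3, 9.6).
Posterior mean ≈ 0.432, SD ≈ 0.117; a Normal approximation gives roughly [0.239, 0.625].
Exact: F⁻¹(0.05) = 0.244; F⁻¹(0.95) = 0.630.

[0.244, 0.630]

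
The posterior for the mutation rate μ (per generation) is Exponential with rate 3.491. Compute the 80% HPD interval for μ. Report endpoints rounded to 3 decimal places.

The exponential density is strictly decreasing on [0, ∞), so the HPD interval is anchored at 0: [0, q] with P(μ ≤ q) = 0.80.
q = −ln(1 − 0.80) / 3.491 = 1.6094 / 3.491 = 0.461.

[0.000, 0.461]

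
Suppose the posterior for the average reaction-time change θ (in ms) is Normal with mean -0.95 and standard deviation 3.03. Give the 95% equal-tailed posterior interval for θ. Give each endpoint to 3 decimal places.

[-6.889, 4.989]

The posterior is symmetric, so the 95% equal-tailed interval is θ = -0.95 ± z·3.03 with z = 1.960.
Half-width: 1.960 × 3.03 = 5.939.
-0.95 − 5.939 = -6.889; -0.95 + 5.939 = 4.989.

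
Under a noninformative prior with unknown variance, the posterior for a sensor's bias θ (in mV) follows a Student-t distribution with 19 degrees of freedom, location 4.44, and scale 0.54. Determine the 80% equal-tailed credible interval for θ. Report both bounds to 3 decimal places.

[3.723, 5.157]

The t_19 distribution is symmetric; the 80% interval is 4.44 ± t·0.54 with t_{0.9,19} = 1.328.
Half-width: 1.328 × 0.54 = 0.717.
4.44 − 0.717 = 3.723; 4.44 + 0.717 = 5.157.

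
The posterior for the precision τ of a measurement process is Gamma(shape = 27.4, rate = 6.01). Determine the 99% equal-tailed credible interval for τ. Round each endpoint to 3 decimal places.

[2.628, 7.113]

Posterior: Gamma(shape 27.4, rate 6.01).
Equal-tailed 99% interval: Gamma(27.4, 6.01) quantiles at 0.005 and 0.995.
Posterior mean ≈ 4.559, SD ≈ 0.871; a Normal approximation gives roughly [2.316, 6.803].
Exact: lower = 2.628; upper = 7.113.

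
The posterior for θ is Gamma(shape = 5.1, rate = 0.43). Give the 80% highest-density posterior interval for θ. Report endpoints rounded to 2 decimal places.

The posterior is unimodal and skewed, so the HPD interval has equal density at both endpoints and is the shortest 80% interval.
Solving f(4.63) = f(17.08) with F(17.08) − F(4.63) = 0.80 gives [4.63, 17.08].
For comparison, the equal-tailed interval is [5.82, 18.89]; the HPD is narrower and shifted toward the mode.

[4.63, 17.08]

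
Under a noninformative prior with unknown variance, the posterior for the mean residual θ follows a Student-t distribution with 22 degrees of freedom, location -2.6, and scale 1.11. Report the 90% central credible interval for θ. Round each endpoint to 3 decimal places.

[-4.506, -0.694]

The t_22 distribution is symmetric; the 90% interval is -2.6 ± t·1.11 with t_{0.95,22} = 1.717.
Half-width: 1.717 × 1.11 = 1.906.
-2.6 − 1.906 = -4.506; -2.6 + 1.906 = -0.694.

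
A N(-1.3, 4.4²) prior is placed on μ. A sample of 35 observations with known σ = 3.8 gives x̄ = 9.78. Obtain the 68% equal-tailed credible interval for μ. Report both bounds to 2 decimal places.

[8.92, 10.18]

Posterior precision = 1/4.4² + 35/3.8² = 0.0517 + 2.4238 = 2.4755, so posterior SD = 0.6356.
Posterior mean = (-1.3/4.4² + 35·9.78/3.8²) / 2.4755 = 9.5488.
Interval: 9.5488 ± 0.994 × 0.6356 → [8.92, 10.18].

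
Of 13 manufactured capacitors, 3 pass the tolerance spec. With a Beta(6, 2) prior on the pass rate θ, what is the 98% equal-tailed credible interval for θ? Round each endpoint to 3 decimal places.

Posterior: Beta(6+3, 2+10) = Beta(9, 12).
Equal-tailed 98% interval: the 0.01 and 0.99 quantiles of Beta(9, 12).
Posterior mean ≈ 0.429, SD ≈ 0.106; a Normal approximation gives roughly [0.183, 0.674].
Exact: F⁻¹(0.01) = 0.200; F⁻¹(0.99) = 0.677.

[0.200, 0.677]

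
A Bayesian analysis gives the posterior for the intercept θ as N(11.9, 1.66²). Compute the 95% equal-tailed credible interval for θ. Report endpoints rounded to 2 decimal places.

[8.65, 15.15]

The posterior is symmetric, so the 95% equal-tailed interval is θ = 11.9 ± z·1.66 with z = 1.960.
Half-width: 1.960 × 1.66 = 3.25.
11.9 − 3.25 = 8.65; 11.9 + 3.25 = 15.15.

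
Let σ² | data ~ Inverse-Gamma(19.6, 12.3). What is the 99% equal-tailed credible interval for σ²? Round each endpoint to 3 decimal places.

[0.374, 1.222]

Inverse-Gamma(19.6, 12.3) quantiles: F⁻¹(0.005) and F⁻¹(0.995).
Equivalently, 1/σ² ~ Gamma(19.6, rate = 12.3); invert its 0.995 and 0.005 quantiles.
Posterior mean ≈ 0.661, SD ≈ 0.158; a Normal approximation gives roughly [0.255, 1.067].
Exact: lower = 0.374; upper = 1.222.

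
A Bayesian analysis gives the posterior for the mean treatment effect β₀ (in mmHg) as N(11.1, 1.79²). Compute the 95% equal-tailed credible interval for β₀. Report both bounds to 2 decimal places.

[7.59, 14.61]

The posterior is symmetric, so the 95% equal-tailed interval is β₀ = 11.1 ± z·1.79 with z = 1.960.
Half-width: 1.960 × 1.79 = 3.51.
11.1 − 3.51 = 7.59; 11.1 + 3.51 = 14.61.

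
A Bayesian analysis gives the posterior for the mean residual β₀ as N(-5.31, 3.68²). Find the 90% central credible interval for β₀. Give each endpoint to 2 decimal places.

The posterior is symmetric, so the 90% equal-tailed interval is β₀ = -5.31 ± z·3.68 with z = 1.645.
Half-width: 1.645 × 3.68 = 6.05.
-5.31 − 6.05 = -11.36; -5.31 + 6.05 = 0.74.

[-11.36, 0.74]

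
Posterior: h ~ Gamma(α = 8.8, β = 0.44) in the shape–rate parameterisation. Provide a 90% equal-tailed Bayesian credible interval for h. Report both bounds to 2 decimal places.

[10.34, 32.22]

Posterior: Gamma(shape 8.8, rate 0.44).
Equal-tailed 90% interval: Gamma(8.8, 0.44) quantiles at 0.05 and 0.95.
Posterior mean ≈ 20.00, SD ≈ 6.74; a Normal approximation gives roughly [8.91, 31.09].
Exact: lower = 10.34; upper = 32.22.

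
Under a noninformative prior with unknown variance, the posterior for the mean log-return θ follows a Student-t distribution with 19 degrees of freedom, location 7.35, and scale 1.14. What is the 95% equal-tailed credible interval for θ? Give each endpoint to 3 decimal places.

The t_19 distribution is symmetric; the 95% interval is 7.35 ± t·1.14 with t_{0.975,19} = 2.093.
Half-width: 2.093 × 1.14 = 2.386.
7.35 − 2.386 = 4.964; 7.35 + 2.386 = 9.736.

[4.964, 9.736]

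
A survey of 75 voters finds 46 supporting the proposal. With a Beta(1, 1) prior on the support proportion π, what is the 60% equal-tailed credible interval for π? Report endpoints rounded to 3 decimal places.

[0.564, 0.657]

Posterior: Beta(1+46, 1+29) = Beta(47, 30).
Equal-tailed 60% interval: the 0.2 and 0.8 quantiles of Beta(47, 30).
Posterior mean ≈ 0.610, SD ≈ 0.055; a Normal approximation gives roughly [0.564, 0.657].
Exact: F⁻¹(0.2) = 0.564; F⁻¹(0.8) = 0.657.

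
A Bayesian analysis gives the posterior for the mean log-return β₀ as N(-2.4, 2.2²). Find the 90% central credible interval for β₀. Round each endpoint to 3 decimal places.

The posterior is symmetric, so the 90% equal-tailed interval is β₀ = -2.4 ± z·2.2 with z = 1.645.
Half-width: 1.645 × 2.2 = 3.619.
-2.4 − 3.619 = -6.019; -2.4 + 3.619 = 1.219.

[-6.019, 1.219]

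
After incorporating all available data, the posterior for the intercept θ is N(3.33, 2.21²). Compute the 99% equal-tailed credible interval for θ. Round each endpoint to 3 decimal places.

The posterior is symmetric, so the 99% equal-tailed interval is θ = 3.33 ± z·2.21 with z = 2.576.
Half-width: 2.576 × 2.21 = 5.693.
3.33 − 5.693 = -2.363; 3.33 + 5.693 = 9.023.

[-2.363, 9.023]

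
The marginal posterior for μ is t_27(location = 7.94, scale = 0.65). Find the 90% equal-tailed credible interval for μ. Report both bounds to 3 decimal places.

[6.833, 9.047]

The t_27 distribution is symmetric; the 90% interval is 7.94 ± t·0.65 with t_{0.95,27} = 1.703.
Half-width: 1.703 × 0.65 = 1.107.
7.94 − 1.107 = 6.833; 7.94 + 1.107 = 9.047.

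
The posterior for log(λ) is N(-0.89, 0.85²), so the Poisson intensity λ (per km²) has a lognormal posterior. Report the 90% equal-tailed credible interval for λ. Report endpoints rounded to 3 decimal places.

[0.101, 1.662]

On the log scale the 90% interval is -0.89 ± 1.645 × 0.85 = [-2.2881, 0.5081].
Exponentiate: [e^-2.2881, e^0.5081] = [0.101, 1.662].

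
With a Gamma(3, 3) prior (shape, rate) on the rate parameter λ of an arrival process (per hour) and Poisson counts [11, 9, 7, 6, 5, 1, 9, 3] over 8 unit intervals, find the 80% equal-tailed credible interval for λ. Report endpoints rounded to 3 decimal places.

[4.075, 5.782]

Posterior: Gamma(3+51, 3+8) = Gamma(54, 11) (shape, rate).
Equal-tailed 80% interval: Gamma(54, 11) quantiles at 0.1 and 0.9.
Posterior mean ≈ 4.909, SD ≈ 0.668; a Normal approximation gives roughly [4.053, 5.765].
Exact: lower = 4.075; upper = 5.782.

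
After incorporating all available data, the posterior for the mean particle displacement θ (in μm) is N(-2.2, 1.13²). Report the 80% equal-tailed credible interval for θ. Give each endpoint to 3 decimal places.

The posterior is symmetric, so the 80% equal-tailed interval is θ = -2.2 ± z·1.13 with z = 1.282.
Half-width: 1.282 × 1.13 = 1.448.
-2.2 − 1.448 = -3.648; -2.2 + 1.448 = -0.752.

[-3.648, -0.752]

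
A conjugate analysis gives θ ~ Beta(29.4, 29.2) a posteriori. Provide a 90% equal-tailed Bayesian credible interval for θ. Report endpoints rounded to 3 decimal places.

[0.395, 0.608]

Posterior: Beta(29.4, 29.2).
Equal-tailed 90% interval: the 0.05 and 0.95 quantiles of Beta(29.4, 29.2).
Posterior mean ≈ 0.502, SD ≈ 0.065; a Normal approximation gives roughly [0.395, 0.608].
Exact: F⁻¹(0.05) = 0.395; F⁻¹(0.95) = 0.608.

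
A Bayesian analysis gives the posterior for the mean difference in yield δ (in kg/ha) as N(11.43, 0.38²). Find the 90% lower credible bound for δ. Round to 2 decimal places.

Need L with P(δ ≥ L) = 0.90: L = 11.43 − z_{0.1}·0.38.
z = 1.282; L = 11.43 − 1.282 × 0.38 = 10.94.

10.94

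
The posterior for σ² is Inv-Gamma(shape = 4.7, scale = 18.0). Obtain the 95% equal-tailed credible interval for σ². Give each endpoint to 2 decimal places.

Inverse-Gamma(4.7, 18.0) quantiles: F⁻¹(0.025) and F⁻¹(0.975).
Equivalently, 1/σ² ~ Gamma(4.7, rate = 18.0); invert its 0.975 and 0.025 quantiles.
Posterior mean ≈ 4.86, SD ≈ 2.96; a Normal approximation gives roughly [-0.94, 10.67].
Exact: lower = 1.84; upper = 12.35.

[1.84, 12.35]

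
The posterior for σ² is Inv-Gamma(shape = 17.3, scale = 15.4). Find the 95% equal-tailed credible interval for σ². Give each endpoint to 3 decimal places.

Inverse-Gamma(17.3, 15.4) quantiles: F⁻¹(0.025) and F⁻¹(0.975).
Equivalently, 1/σ² ~ Gamma(17.3, rate = 15.4); invert its 0.975 and 0.025 quantiles.
Posterior mean ≈ 0.945, SD ≈ 0.242; a Normal approximation gives roughly [0.471, 1.418].
Exact: lower = 0.584; upper = 1.520.

[0.584, 1.520]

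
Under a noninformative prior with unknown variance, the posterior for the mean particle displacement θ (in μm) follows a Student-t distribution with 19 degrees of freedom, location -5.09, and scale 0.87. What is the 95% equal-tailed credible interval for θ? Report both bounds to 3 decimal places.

[-6.911, -3.269]

The t_19 distribution is symmetric; the 95% interval is -5.09 ± t·0.87 with t_{0.975,19} = 2.093.
Half-width: 2.093 × 0.87 = 1.821.
-5.09 − 1.821 = -6.911; -5.09 + 1.821 = -3.269.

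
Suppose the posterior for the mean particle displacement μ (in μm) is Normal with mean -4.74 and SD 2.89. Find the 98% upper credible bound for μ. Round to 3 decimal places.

Need U with P(μ ≤ U) = 0.98: U = -4.74 + z_{0.02}·2.89.
z = 2.054; U = -4.74 + 2.054 × 2.89 = 1.195.

1.195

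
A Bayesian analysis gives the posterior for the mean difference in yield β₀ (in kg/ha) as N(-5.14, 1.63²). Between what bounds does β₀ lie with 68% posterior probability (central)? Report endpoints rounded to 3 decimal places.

The posterior is symmetric, so the 68% equal-tailed interval is β₀ = -5.14 ± z·1.63 with z = 0.994.
Half-width: 0.994 × 1.63 = 1.621.
-5.14 − 1.621 = -6.761; -5.14 + 1.621 = -3.519.

[-6.761, -3.519]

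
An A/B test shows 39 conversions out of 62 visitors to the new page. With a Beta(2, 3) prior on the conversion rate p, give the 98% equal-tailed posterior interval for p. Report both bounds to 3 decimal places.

Posterior: Beta(2+39, 3+23) = Beta(41, 26).
Equal-tailed 98% interval: the 0.01 and 0.99 quantiles of Beta(41, 26).
Posterior mean ≈ 0.612, SD ≈ 0.059; a Normal approximation gives roughly [0.474, 0.749].
Exact: F⁻¹(0.01) = 0.471; F⁻¹(0.99) = 0.743.

[0.471, 0.743]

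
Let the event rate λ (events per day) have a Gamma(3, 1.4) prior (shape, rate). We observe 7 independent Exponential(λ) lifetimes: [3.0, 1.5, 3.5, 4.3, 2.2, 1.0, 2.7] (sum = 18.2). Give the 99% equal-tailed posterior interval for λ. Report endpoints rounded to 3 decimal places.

[0.190, 1.020]

Posterior: Gamma(3+7, 1.4+18.2) = Gamma(10, 19.6) (shape, rate).
Equal-tailed 99% interval: Gamma(10, 19.6) quantiles at 0.005 and 0.995.
Posterior mean ≈ 0.510, SD ≈ 0.161; a Normal approximation gives roughly [0.095, 0.926].
Exact: lower = 0.190; upper = 1.020.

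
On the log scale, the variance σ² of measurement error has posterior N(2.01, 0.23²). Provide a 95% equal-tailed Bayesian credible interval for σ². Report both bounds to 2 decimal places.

[4.76, 11.71]

On the log scale the 95% interval is 2.01 ± 1.960 × 0.23 = [1.5592, 2.4608].
Exponentiate: [e^1.5592, e^2.4608] = [4.76, 11.71].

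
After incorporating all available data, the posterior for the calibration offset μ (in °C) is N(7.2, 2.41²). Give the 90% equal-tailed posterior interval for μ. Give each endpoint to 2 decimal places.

The posterior is symmetric, so the 90% equal-tailed interval is μ = 7.2 ± z·2.41 with z = 1.645.
Half-width: 1.645 × 2.41 = 3.96.
7.2 − 3.96 = 3.24; 7.2 + 3.96 = 11.16.

[3.24, 11.16]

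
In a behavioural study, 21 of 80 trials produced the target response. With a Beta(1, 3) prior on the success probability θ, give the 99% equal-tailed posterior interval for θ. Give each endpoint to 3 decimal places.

Posterior: Beta(1+21, 3+59) = Beta(22, 62).
Equal-tailed 99% interval: the 0.005 and 0.995 quantiles of Beta(22, 62).
Posterior mean ≈ 0.262, SD ≈ 0.048; a Normal approximation gives roughly [0.139, 0.385].
Exact: F⁻¹(0.005) = 0.151; F⁻¹(0.995) = 0.394.

[0.151, 0.394]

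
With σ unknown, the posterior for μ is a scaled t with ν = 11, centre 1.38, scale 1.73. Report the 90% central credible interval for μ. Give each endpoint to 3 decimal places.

The t_11 distribution is symmetric; the 90% interval is 1.38 ± t·1.73 with t_{0.95,11} = 1.796.
Half-width: 1.796 × 1.73 = 3.107.
1.38 − 3.107 = -1.727; 1.38 + 3.107 = 4.487.

[-1.727, 4.487]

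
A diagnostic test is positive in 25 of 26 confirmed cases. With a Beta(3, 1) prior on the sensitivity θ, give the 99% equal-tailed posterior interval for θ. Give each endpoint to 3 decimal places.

Posterior: Beta(3+25, 1+1) = Beta(28, 2).
Equal-tailed 99% interval: the 0.005 and 0.995 quantiles of Beta(28, 2).
Posterior mean ≈ 0.933, SD ≈ 0.045; a Normal approximation gives roughly [0.818, 1.049].
Exact: F⁻¹(0.005) = 0.770; F⁻¹(0.995) = 0.996.

[0.770, 0.996]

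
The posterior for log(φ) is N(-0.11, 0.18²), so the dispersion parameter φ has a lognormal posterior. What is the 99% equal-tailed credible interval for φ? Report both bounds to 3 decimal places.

On the log scale the 99% interval is -0.11 ± 2.576 × 0.18 = [-0.5736, 0.3536].
Exponentiate: [e^-0.5736, e^0.3536] = [0.563, 1.424].

[0.563, 1.424]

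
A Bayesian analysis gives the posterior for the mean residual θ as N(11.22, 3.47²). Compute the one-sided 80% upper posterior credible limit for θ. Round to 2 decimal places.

14.14

Need U with P(θ ≤ U) = 0.80: U = 11.22 + z_{0.2}·3.47.
z = 0.842; U = 11.22 + 0.842 × 3.47 = 14.14.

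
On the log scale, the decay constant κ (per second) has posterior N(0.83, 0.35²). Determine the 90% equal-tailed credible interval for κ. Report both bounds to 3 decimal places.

[1.290, 4.078]

On the log scale the 90% interval is 0.83 ± 1.645 × 0.35 = [0.2543, 1.4057].
Exponentiate: [e^0.2543, e^1.4057] = [1.290, 4.078].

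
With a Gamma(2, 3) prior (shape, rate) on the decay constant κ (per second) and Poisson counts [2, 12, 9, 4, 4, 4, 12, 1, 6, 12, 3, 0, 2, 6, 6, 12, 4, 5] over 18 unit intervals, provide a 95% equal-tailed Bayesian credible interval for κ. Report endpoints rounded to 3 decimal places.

[4.133, 6.053]

Posterior: Gamma(2+104, 3+18) = Gamma(106, 21) (shape, rate).
Equal-tailed 95% interval: Gamma(106, 21) quantiles at 0.025 and 0.975.
Posterior mean ≈ 5.048, SD ≈ 0.490; a Normal approximation gives roughly [4.087, 6.009].
Exact: lower = 4.133; upper = 6.053.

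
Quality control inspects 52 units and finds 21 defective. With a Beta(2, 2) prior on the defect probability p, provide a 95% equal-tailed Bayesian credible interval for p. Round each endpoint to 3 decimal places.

[0.287, 0.541]

Posterior: Beta(2+21, 2+31) = Beta(23, 33).
Equal-tailed 95% interval: the 0.025 and 0.975 quantiles of Beta(23, 33).
Posterior mean ≈ 0.411, SD ≈ 0.065; a Normal approximation gives roughly [0.283, 0.538].
Exact: F⁻¹(0.025) = 0.287; F⁻¹(0.975) = 0.541.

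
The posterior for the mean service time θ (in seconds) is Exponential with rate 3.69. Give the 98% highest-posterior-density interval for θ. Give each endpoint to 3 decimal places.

[0.000, 1.060]

The exponential density is strictly decreasing on [0, ∞), so the HPD interval is anchored at 0: [0, q] with P(θ ≤ q) = 0.98.
q = −ln(1 − 0.98) / 3.69 = 3.9120 / 3.69 = 1.060.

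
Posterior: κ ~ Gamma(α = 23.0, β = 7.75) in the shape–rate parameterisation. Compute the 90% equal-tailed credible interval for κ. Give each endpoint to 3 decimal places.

[2.028, 4.054]

Posterior: Gamma(shape 23.0, rate 7.75).
Equal-tailed 90% interval: Gamma(23.0, 7.75) quantiles at 0.05 and 0.95.
Posterior mean ≈ 2.968, SD ≈ 0.619; a Normal approximation gives roughly [1.950, 3.986].
Exact: lower = 2.028; upper = 4.054.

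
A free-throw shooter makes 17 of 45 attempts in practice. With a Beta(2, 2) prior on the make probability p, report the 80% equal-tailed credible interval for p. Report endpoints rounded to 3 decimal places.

[0.300, 0.478]

Posterior: Beta(2+17, 2+28) = Beta(19, 30).
Equal-tailed 80% interval: the 0.1 and 0.9 quantiles of Beta(19, 30).
Posterior mean ≈ 0.388, SD ≈ 0.069; a Normal approximation gives roughly [0.299, 0.476].
Exact: F⁻¹(0.1) = 0.300; F⁻¹(0.9) = 0.478.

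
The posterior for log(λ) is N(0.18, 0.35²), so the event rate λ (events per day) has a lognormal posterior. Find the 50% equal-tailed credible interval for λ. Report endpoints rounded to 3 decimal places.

On the log scale the 50% interval is 0.18 ± 0.674 × 0.35 = [-0.0561, 0.4161].
Exponentiate: [e^-0.0561, e^0.4161] = [0.945, 1.516].

[0.945, 1.516]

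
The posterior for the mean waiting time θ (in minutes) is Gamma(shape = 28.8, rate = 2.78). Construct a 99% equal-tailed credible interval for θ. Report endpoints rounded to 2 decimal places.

[6.06, 16.00]

Posterior: Gamma(shape 28.8, rate 2.78).
Equal-tailed 99% interval: Gamma(28.8, 2.78) quantiles at 0.005 and 0.995.
Posterior mean ≈ 10.36, SD ≈ 1.93; a Normal approximation gives roughly [5.39, 15.33].
Exact: lower = 6.06; upper = 16.00.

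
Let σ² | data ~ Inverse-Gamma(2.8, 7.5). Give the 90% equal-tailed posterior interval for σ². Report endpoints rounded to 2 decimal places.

Inverse-Gamma(2.8, 7.5) quantiles: F⁻¹(0.05) and F⁻¹(0.95).
Equivalently, 1/σ² ~ Gamma(2.8, rate = 7.5); invert its 0.95 and 0.05 quantiles.
Posterior mean ≈ 4.17, SD ≈ 4.66; a Normal approximation gives roughly [-3.50, 11.83].
Exact: lower = 1.25; upper = 10.46.

[1.25, 10.46]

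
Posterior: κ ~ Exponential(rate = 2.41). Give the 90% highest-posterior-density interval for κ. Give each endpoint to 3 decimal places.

[0.000, 0.955]

The exponential density is strictly decreasing on [0, ∞), so the HPD interval is anchored at 0: [0, q] with P(κ ≤ q) = 0.90.
q = −ln(1 − 0.90) / 2.41 = 2.3026 / 2.41 = 0.955.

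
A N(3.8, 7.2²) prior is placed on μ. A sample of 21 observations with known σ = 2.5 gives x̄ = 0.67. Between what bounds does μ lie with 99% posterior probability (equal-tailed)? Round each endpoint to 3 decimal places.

Posterior precision = 1/7.2² + 21/2.5² = 0.0193 + 3.3600 = 3.3793, so posterior SD = 0.5440.
Posterior mean = (3.8/7.2² + 21·0.67/2.5²) / 3.3793 = 0.6879.
Interval: 0.6879 ± 2.576 × 0.5440 → [-0.713, 2.089].

[-0.713, 2.089]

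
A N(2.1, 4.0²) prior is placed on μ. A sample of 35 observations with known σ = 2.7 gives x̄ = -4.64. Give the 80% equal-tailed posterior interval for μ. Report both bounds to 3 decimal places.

Posterior precision = 1/4.0² + 35/2.7² = 0.0625 + 4.8011 = 4.8636, so posterior SD = 0.4534.
Posterior mean = (2.1/4.0² + 35·-4.64/2.7²) / 4.8636 = -4.5534.
Interval: -4.5534 ± 1.282 × 0.4534 → [-5.134, -3.972].

[-5.134, -3.972]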